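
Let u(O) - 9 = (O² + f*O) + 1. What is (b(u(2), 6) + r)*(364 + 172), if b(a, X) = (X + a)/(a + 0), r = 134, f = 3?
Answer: 362604/5 ≈ 72521.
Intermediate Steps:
u(O) = 10 + O² + 3*O (u(O) = 9 + ((O² + 3*O) + 1) = 9 + (1 + O² + 3*O) = 10 + O² + 3*O)
b(a, X) = (X + a)/a
(b(u(2), 6) + r)*(364 + 172) = ((6 + (10 + 2² + 3*2))/(10 + 2² + 3*2) + 134)*(364 + 172) = ((6 + (10 + 4 + 6))/(10 + 4 + 6) + 134)*536 = ((6 + 20)/20 + 134)*536 = ((1/20)*26 + 134)*536 = (13/10 + 134)*536 = (1353/10)*536 = 362604/5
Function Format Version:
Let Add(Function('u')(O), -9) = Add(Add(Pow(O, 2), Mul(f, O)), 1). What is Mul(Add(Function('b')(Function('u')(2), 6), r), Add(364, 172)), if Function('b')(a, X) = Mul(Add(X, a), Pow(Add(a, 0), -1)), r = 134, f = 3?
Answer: Rational(362604, 5) ≈ 72521.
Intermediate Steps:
Function('u')(O) = Add(10, Pow(O, 2), Mul(3, O)) (Function('u')(O) = Add(9, Add(Add(Pow(O, 2), Mul(3, O)), 1)) = Add(9, Add(1, Pow(O, 2), Mul(3, O))) = Add(10, Pow(O, 2), Mul(3, O)))
Function('b')(a, X) = Mul(Pow(a, -1), Add(X, a)) (Function('b')(a, X) = Mul(Add(X, a), Pow(a, -1)) = Mul(Pow(a, -1), Add(X, a)))
Mul(Add(Function('b')(Function('u')(2), 6), r), Add(364, 172)) = Mul(Add(Mul(Pow(Add(10, Pow(2, 2), Mul(3, 2)), -1), Add(6, Add(10, Pow(2, 2), Mul(3, 2)))), 134), Add(364, 172)) = Mul(Add(Mul(Pow(Add(10, 4, 6), -1), Add(6, Add(10, 4, 6))), 134), 536) = Mul(Add(Mul(Pow(20, -1), Add(6, 20)), 134), 536) = Mul(Add(Mul(Rational(1, 20), 26), 134), 536) = Mul(Add(Rational(13, 10), 134), 536) = Mul(Rational(1353, 10), 536) = Rational(362604, 5)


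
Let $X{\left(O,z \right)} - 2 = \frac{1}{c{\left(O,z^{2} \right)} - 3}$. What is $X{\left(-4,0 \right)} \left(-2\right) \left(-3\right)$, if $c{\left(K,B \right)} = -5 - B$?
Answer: $\frac{45}{4} \approx 11.25$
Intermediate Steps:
$X{\left(O,z \right)} = 2 + \frac{1}{-8 - z^{2}}$ ($X{\left(O,z \right)} = 2 + \frac{1}{\left(-5 - z^{2}\right) - 3} = 2 + \frac{1}{-8 - z^{2}}$)
$X{\left(-4,0 \right)} \left(-2\right) \left(-3\right) = \frac{15 + 2 \cdot 0^{2}}{8 + 0^{2}} \left(-2\right) \left(-3\right) = \frac{15 + 2 \cdot 0}{8 + 0} \left(-2\right) \left(-3\right) = \frac{15 + 0}{8} \left(-2\right) \left(-3\right) = \frac{1}{8} \cdot 15 \left(-2\right) \left(-3\right) = \frac{15}{8} \left(-2\right) \left(-3\right) = \left(- \frac{15}{4}\right) \left(-3\right) = \frac{45}{4}$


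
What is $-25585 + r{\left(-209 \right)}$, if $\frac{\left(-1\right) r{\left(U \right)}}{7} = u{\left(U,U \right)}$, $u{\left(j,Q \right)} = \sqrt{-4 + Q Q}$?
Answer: $-25585 - 21 \sqrt{4853} \approx -27048.0$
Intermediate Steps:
$u{\left(j,Q \right)} = \sqrt{-4 + Q^{2}}$
$r{\left(U \right)} = - 7 \sqrt{-4 + U^{2}}$
$-25585 + r{\left(-209 \right)} = -25585 - 7 \sqrt{-4 + \left(-209\right)^{2}} = -25585 - 7 \sqrt{-4 + 43681} = -25585 - 7 \sqrt{43677} = -25585 - 7 \cdot 3 \sqrt{4853} = -25585 - 21 \sqrt{4853}$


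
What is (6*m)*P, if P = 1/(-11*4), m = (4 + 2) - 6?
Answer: 0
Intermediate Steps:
m = 0 (m = 6 - 6 = 0)
P = -1/44 (P = 1/(-44) = -1/44 ≈ -0.022727)
(6*m)*P = (6*0)*(-1/44) = 0*(-1/44) = 0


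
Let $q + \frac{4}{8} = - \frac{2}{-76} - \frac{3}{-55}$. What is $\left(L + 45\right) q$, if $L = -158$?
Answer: $\frac{49494}{1045} \approx 47.363$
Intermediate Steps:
$q = - \frac{438}{1045}$ ($q = - \frac{1}{2} - \left(- \frac{3}{55} - \frac{1}{38}\right) = - \frac{1}{2} - - \frac{169}{2090} = - \frac{1}{2} + \left(\frac{1}{38} + \frac{3}{55}\right) = - \frac{1}{2} + \frac{169}{2090} = - \frac{438}{1045} \approx -0.41914$)
$\left(L + 45\right) q = \left(-158 + 45\right) \left(- \frac{438}{1045}\right) = \left(-113\right) \left(- \frac{438}{1045}\right) = \frac{49494}{1045}$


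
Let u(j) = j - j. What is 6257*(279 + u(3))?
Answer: 1745703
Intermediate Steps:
u(j) = 0
6257*(279 + u(3)) = 6257*(279 + 0) = 6257*279 = 1745703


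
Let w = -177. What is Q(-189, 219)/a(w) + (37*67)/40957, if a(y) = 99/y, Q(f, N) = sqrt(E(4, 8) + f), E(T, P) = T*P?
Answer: 2479/40957 - 59*I*sqrt(157)/33 ≈ 0.060527 - 22.402*I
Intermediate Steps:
E(T, P) = P*T
Q(f, N) = sqrt(32 + f) (Q(f, N) = sqrt(8*4 + f) = sqrt(32 + f))
Q(-189, 219)/a(w) + (37*67)/40957 = sqrt(32 - 189)/((99/(-177))) + (37*67)/40957 = sqrt(-157)/((99*(-1/177))) + 2479*(1/40957) = (I*sqrt(157))/(-33/59) + 2479/40957 = (I*sqrt(157))*(-59/33) + 2479/40957 = -59*I*sqrt(157)/33 + 2479/40957 = 2479/40957 - 59*I*sqrt(157)/33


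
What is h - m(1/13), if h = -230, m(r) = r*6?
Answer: -2996/13 ≈ -230.46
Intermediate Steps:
m(r) = 6*r
h - m(1/13) = -230 - 6/13 = -2996/13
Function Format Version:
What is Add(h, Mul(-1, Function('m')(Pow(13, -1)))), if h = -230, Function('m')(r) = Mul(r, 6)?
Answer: Rational(-2996, 13) ≈ -230.46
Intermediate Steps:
Function('m')(r) = Mul(6, r)
Add(h, Mul(-1, Function('m')(Pow(13, -1)))) = Add(-230, Mul(-1, Mul(6, Pow(13, -1)))) = Add(-230, Mul(-1, Mul(6, Rational(1, 13)))) = Add(-230, Mul(-1, Rational(6, 13))) = Add(-230, Rational(-6, 13)) = Rational(-2996, 13)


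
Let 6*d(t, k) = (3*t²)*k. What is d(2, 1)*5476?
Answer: 10952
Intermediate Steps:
d(t, k) = k*t²/2 (d(t, k) = ((3*t²)*k)/6 = (3*k*t²)/6 = k*t²/2)
d(2, 1)*5476 = ((½)*1*2²)*5476 = ((½)*1*4)*5476 = 2*5476 = 10952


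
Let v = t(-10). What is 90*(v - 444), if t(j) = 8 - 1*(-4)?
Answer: -38880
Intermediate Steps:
t(j) = 12 (t(j) = 8 + 4 = 12)
v = 12
90*(v - 444) = 90*(12 - 444) = 90*(-432) = -38880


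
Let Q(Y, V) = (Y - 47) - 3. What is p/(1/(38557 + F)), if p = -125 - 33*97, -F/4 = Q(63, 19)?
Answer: -128067630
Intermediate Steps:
Q(Y, V) = -50 + Y (Q(Y, V) = (-47 + Y) - 3 = -50 + Y)
F = -52 (F = -4*(-50 + 63) = -4*13 = -52)
p = -3326 (p = -125 - 3201 = -3326)
p/(1/(38557 + F)) = -3326/(1/(38557 - 52)) = -3326/(1/38505) = -3326/1/38505 = -3326*38505 = -128067630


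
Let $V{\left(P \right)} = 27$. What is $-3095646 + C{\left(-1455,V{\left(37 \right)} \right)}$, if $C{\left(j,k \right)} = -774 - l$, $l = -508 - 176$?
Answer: $-3095736$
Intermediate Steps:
$l = -684$ ($l = -508 - 176 = -684$)
$C{\left(j,k \right)} = -90$ ($C{\left(j,k \right)} = -774 - -684 = -774 + 684 = -90$)
$-3095646 + C{\left(-1455,V{\left(37 \right)} \right)} = -3095646 - 90 = -3095736$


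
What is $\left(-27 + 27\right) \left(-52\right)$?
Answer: $0$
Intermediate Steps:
$\left(-27 + 27\right) \left(-52\right) = 0 \left(-52\right) = 0$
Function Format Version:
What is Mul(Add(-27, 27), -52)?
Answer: 0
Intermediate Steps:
Mul(Add(-27, 27), -52) = Mul(0, -52) = 0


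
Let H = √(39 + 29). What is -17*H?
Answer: -34*√17 ≈ -140.19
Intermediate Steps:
H = 2*√17 (H = √68 = 2*√17 ≈ 8.2462)
-17*H = -34*√17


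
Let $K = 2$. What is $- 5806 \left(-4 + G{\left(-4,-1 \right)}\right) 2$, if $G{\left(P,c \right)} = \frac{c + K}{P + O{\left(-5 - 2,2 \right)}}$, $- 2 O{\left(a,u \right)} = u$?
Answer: $\frac{243852}{5} \approx 48770.0$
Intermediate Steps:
$O{\left(a,u \right)} = - \frac{u}{2}$
$G{\left(P,c \right)} = \frac{2 + c}{-1 + P}$ ($G{\left(P,c \right)} = \frac{c + 2}{P - 1} = \frac{2 + c}{P - 1} = \frac{2 + c}{-1 + P}$)
$- 5806 \left(-4 + G{\left(-4,-1 \right)}\right) 2 = - 5806 \left(-4 + \frac{2 - 1}{-1 - 4}\right) 2 = - 5806 \left(-4 + \frac{1}{-5} \cdot 1\right) 2 = - 5806 \left(-4 - \frac{1}{5}\right) 2 = - 5806 \left(\left(- \frac{21}{5}\right) 2\right) = \left(-5806\right) \left(- \frac{42}{5}\right) = \frac{243852}{5}$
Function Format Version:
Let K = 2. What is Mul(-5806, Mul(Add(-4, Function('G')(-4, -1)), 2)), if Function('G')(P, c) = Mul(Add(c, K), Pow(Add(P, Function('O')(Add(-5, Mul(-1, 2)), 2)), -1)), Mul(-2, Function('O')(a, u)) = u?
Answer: Rational(243852, 5) ≈ 48770.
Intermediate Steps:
Function('O')(a, u) = Mul(Rational(-1, 2), u)
Function('G')(P, c) = Mul(Pow(Add(-1, P), -1), Add(2, c)) (Function('G')(P, c) = Mul(Add(c, 2), Pow(Add(P, Mul(Rational(-1, 2), 2)), -1)) = Mul(Add(2, c), Pow(Add(P, -1), -1)) = Mul(Add(2, c), Pow(Add(-1, P), -1)) = Mul(Pow(Add(-1, P), -1), Add(2, c)))
Mul(-5806, Mul(Add(-4, Function('G')(-4, -1)), 2)) = Mul(-5806, Mul(Add(-4, Mul(Pow(Add(-1, -4), -1), Add(2, -1))), 2)) = Mul(-5806, Mul(Add(-4, Mul(Pow(-5, -1), 1)), 2)) = Mul(-5806, Mul(Add(-4, Mul(Rational(-1, 5), 1)), 2)) = Mul(-5806, Mul(Add(-4, Rational(-1, 5)), 2)) = Mul(-5806, Mul(Rational(-21, 5), 2)) = Mul(-5806, Rational(-42, 5)) = Rational(243852, 5)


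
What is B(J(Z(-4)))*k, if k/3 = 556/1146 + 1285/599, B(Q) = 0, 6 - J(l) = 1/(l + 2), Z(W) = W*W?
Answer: 0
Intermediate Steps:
Z(W) = W²
J(l) = 6 - 1/(2 + l) (J(l) = 6 - 1/(l + 2) = 6 - 1/(2 + l))
k = 902827/114409 (k = 3*(556/1146 + 1285/599) = 3*(556*(1/1146) + 1285*(1/599)) = 3*(278/573 + 1285/599) = 3*(902827/343227) = 902827/114409 ≈ 7.8912)
B(J(Z(-4)))*k = 0*(902827/114409) = 0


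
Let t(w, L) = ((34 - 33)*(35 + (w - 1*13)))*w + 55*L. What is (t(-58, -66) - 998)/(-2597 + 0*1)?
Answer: 2540/2597 ≈ 0.97805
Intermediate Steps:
t(w, L) = 55*L + w*(22 + w) (t(w, L) = (1*(35 + (w - 13)))*w + 55*L = (1*(35 + (-13 + w)))*w + 55*L = (1*(22 + w))*w + 55*L = (22 + w)*w + 55*L = w*(22 + w) + 55*L = 55*L + w*(22 + w))
(t(-58, -66) - 998)/(-2597 + 0*1) = (((-58)² + 22*(-58) + 55*(-66)) - 998)/(-2597 + 0*1) = ((3364 - 1276 - 3630) - 998)/(-2597 + 0) = (-1542 - 998)/(-2597) = -2540*(-1/2597) = 2540/2597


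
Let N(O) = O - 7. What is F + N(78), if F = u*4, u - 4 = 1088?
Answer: 4439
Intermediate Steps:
N(O) = -7 + O
u = 1092 (u = 4 + 1088 = 1092)
F = 4368 (F = 1092*4 = 4368)
F + N(78) = 4368 + (-7 + 78) = 4368 + 71 = 4439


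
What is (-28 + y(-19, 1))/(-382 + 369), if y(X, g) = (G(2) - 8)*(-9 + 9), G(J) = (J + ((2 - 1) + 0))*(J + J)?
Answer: 28/13 ≈ 2.1538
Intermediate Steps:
G(J) = 2*J*(1 + J) (G(J) = (J + (1 + 0))*(2*J) = (J + 1)*(2*J) = (1 + J)*(2*J) = 2*J*(1 + J))
y(X, g) = 0 (y(X, g) = (2*2*(1 + 2) - 8)*(-9 + 9) = (2*2*3 - 8)*0 = (12 - 8)*0 = 4*0 = 0)
(-28 + y(-19, 1))/(-382 + 369) = (-28 + 0)/(-382 + 369) = -28/(-13) = -28*(-1/13) = 28/13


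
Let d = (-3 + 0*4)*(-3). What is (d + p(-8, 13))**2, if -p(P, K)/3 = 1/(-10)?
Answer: 8649/100 ≈ 86.490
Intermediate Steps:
p(P, K) = 3/10 (p(P, K) = -3/(-10) = -3*(-1/10) = 3/10)
d = 9 (d = (-3 + 0)*(-3) = -3*(-3) = 9)
(d + p(-8, 13))**2 = (9 + 3/10)**2 = (93/10)**2 = 8649/100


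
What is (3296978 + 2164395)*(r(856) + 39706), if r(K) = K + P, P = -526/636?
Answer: 70443262955969/318 ≈ 2.2152e+11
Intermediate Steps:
P = -263/318 (P = -526*1/636 = -263/318 ≈ -0.82704)
r(K) = -263/318 + K (r(K) = K - 263/318 = -263/318 + K)
(3296978 + 2164395)*(r(856) + 39706) = (3296978 + 2164395)*((-263/318 + 856) + 39706) = 5461373*(271945/318 + 39706) = 5461373*(12898453/318) = 70443262955969/318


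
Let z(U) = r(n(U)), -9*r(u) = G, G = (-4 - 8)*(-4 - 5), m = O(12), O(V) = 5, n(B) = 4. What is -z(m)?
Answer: 12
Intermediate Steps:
m = 5
G = 108 (G = -12*(-9) = 108)
r(u) = -12 (r(u) = -⅑*108 = -12)
z(U) = -12
-z(m) = -1*(-12) = 12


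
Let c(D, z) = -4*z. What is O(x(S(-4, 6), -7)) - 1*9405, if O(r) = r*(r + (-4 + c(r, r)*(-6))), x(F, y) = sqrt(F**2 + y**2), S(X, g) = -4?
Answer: -7780 - 4*sqrt(65) ≈ -7812.3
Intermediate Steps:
O(r) = r*(-4 + 25*r) (O(r) = r*(r + (-4 - 4*r*(-6))) = r*(r + (-4 + 24*r)) = r*(-4 + 25*r))
O(x(S(-4, 6), -7)) - 1*9405 = sqrt((-4)**2 + (-7)**2)*(-4 + 25*sqrt((-4)**2 + (-7)**2)) - 1*9405 = sqrt(16 + 49)*(-4 + 25*sqrt(16 + 49)) - 9405 = sqrt(65)*(-4 + 25*sqrt(65)) - 9405 = -9405 + sqrt(65)*(-4 + 25*sqrt(65))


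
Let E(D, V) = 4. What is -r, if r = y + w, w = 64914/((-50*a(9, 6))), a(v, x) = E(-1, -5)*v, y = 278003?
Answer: -83390081/300 ≈ -2.7797e+5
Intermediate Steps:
a(v, x) = 4*v
w = -10819/300 (w = 64914/((-200*9)) = 64914/((-50*36)) = 64914/(-1800) = 64914*(-1/1800) = -10819/300 ≈ -36.063)
r = 83390081/300 (r = 278003 - 10819/300 = 83390081/300 ≈ 2.7797e+5)
-r = -1*83390081/300 = -83390081/300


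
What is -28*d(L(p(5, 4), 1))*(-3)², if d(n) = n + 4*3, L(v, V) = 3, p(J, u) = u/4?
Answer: -3780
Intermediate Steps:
p(J, u) = u/4 (p(J, u) = u*(¼) = u/4)
d(n) = 12 + n (d(n) = n + 12 = 12 + n)
-28*d(L(p(5, 4), 1))*(-3)² = -28*(12 + 3)*(-3)² = -28*15*9 = -420*9 = -3780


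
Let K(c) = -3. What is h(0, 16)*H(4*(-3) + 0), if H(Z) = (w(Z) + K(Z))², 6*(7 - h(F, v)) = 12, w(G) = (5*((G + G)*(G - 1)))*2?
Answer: 48578445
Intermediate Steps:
w(G) = 20*G*(-1 + G) (w(G) = (5*((2*G)*(-1 + G)))*2 = (5*(2*G*(-1 + G)))*2 = (10*G*(-1 + G))*2 = 20*G*(-1 + G))
h(F, v) = 5 (h(F, v) = 7 - ⅙*12 = 7 - 2 = 5)
H(Z) = (-3 + 20*Z*(-1 + Z))² (H(Z) = (20*Z*(-1 + Z) - 3)² = (-3 + 20*Z*(-1 + Z))²)
h(0, 16)*H(4*(-3) + 0) = 5*(-3 + 20*(4*(-3) + 0)*(-1 + (4*(-3) + 0)))² = 5*(-3 + 20*(-12 + 0)*(-1 + (-12 + 0)))² = 5*(-3 + 20*(-12)*(-1 - 12))² = 5*(-3 + 20*(-12)*(-13))² = 5*(-3 + 3120)² = 5*3117² = 5*9715689 = 48578445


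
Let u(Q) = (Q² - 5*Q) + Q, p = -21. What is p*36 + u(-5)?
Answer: -711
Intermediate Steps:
u(Q) = Q² - 4*Q
p*36 + u(-5) = -21*36 - 5*(-4 - 5) = -756 - 5*(-9) = -756 + 45 = -711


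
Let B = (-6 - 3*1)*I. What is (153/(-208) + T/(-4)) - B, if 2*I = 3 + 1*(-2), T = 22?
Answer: -361/208 ≈ -1.7356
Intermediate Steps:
I = ½ (I = (3 + 1*(-2))/2 = (3 - 2)/2 = (½)*1 = ½ ≈ 0.50000)
B = -9/2 (B = (-6 - 3*1)*(½) = (-6 - 3)*(½) = -9*½ = -9/2 ≈ -4.5000)
(153/(-208) + T/(-4)) - B = (153/(-208) + 22/(-4)) - 1*(-9/2) = (153*(-1/208) + 22*(-¼)) + 9/2 = (-153/208 - 11/2) + 9/2 = -1297/208 + 9/2 = -361/208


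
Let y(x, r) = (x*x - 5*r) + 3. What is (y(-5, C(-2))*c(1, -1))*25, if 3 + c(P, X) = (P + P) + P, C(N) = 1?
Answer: 0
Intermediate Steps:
c(P, X) = -3 + 3*P (c(P, X) = -3 + ((P + P) + P) = -3 + (2*P + P) = -3 + 3*P)
y(x, r) = 3 + x² - 5*r (y(x, r) = (x² - 5*r) + 3 = 3 + x² - 5*r)
(y(-5, C(-2))*c(1, -1))*25 = ((3 + (-5)² - 5*1)*(-3 + 3*1))*25 = ((3 + 25 - 5)*(-3 + 3))*25 = (23*0)*25 = 0*25 = 0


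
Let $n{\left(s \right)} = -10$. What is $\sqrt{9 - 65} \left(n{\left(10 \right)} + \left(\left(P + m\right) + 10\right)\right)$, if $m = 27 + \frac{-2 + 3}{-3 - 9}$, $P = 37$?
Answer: $\frac{767 i \sqrt{14}}{6} \approx 478.31 i$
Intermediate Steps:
$m = \frac{323}{12}$ ($m = 27 + 1 \frac{1}{-12} = 27 + 1 \left(- \frac{1}{12}\right) = 27 - \frac{1}{12} = \frac{323}{12} \approx 26.917$)
$\sqrt{9 - 65} \left(n{\left(10 \right)} + \left(\left(P + m\right) + 10\right)\right) = \sqrt{9 - 65} \left(-10 + \left(\left(37 + \frac{323}{12}\right) + 10\right)\right) = \sqrt{-56} \left(-10 + \left(\frac{767}{12} + 10\right)\right) = 2 i \sqrt{14} \left(-10 + \frac{887}{12}\right) = 2 i \sqrt{14} \cdot \frac{767}{12} = \frac{767 i \sqrt{14}}{6}$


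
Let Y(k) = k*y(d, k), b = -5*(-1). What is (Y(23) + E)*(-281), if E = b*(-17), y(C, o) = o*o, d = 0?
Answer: -3395042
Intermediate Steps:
y(C, o) = o²
b = 5
E = -85 (E = 5*(-17) = -85)
Y(k) = k³ (Y(k) = k*k² = k³)
(Y(23) + E)*(-281) = (23³ - 85)*(-281) = (12167 - 85)*(-281) = 12082*(-281) = -3395042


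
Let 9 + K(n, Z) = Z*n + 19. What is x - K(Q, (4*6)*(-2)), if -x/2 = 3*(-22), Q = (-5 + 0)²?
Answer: 1322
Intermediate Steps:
Q = 25 (Q = (-5)² = 25)
K(n, Z) = 10 + Z*n (K(n, Z) = -9 + (Z*n + 19) = -9 + (19 + Z*n) = 10 + Z*n)
x = 132 (x = -6*(-22) = -2*(-66) = 132)
x - K(Q, (4*6)*(-2)) = 132 - (10 + ((4*6)*(-2))*25) = 132 - (10 + (24*(-2))*25) = 132 - (10 - 48*25) = 132 - (10 - 1200) = 132 - 1*(-1190) = 132 + 1190 = 1322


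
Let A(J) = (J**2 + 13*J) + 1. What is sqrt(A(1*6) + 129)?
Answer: 2*sqrt(61) ≈ 15.620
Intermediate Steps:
A(J) = 1 + J**2 + 13*J
sqrt(A(1*6) + 129) = sqrt((1 + (1*6)**2 + 13*(1*6)) + 129) = sqrt((1 + 6**2 + 13*6) + 129) = sqrt((1 + 36 + 78) + 129) = sqrt(115 + 129) = sqrt(244) = 2*sqrt(61)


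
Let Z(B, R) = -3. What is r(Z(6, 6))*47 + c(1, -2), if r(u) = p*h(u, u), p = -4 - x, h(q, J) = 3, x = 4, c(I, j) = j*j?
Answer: -1124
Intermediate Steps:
c(I, j) = j²
p = -8 (p = -4 - 1*4 = -4 - 4 = -8)
r(u) = -24 (r(u) = -8*3 = -24)
r(Z(6, 6))*47 + c(1, -2) = -24*47 + (-2)² = -1128 + 4 = -1124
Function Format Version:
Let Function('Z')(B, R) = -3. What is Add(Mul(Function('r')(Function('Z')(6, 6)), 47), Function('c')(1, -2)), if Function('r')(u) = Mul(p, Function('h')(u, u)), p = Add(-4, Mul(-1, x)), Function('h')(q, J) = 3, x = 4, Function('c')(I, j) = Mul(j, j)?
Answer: -1124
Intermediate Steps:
Function('c')(I, j) = Pow(j, 2)
p = -8 (p = Add(-4, Mul(-1, 4)) = Add(-4, -4) = -8)
Function('r')(u) = -24 (Function('r')(u) = Mul(-8, 3) = -24)
Add(Mul(Function('r')(Function('Z')(6, 6)), 47), Function('c')(1, -2)) = Add(Mul(-24, 47), Pow(-2, 2)) = Add(-1128, 4) = -1124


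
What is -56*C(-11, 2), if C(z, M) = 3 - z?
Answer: -784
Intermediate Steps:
-56*C(-11, 2) = -56*(3 - 1*(-11)) = -56*(3 + 11) = -56*14 = -784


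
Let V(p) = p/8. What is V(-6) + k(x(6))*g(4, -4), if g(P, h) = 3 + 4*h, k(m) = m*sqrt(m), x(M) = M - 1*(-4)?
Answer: -3/4 - 130*sqrt(10) ≈ -411.85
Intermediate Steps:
V(p) = p/8 (V(p) = p*(1/8) = p/8)
x(M) = 4 + M (x(M) = M + 4 = 4 + M)
k(m) = m**(3/2)
V(-6) + k(x(6))*g(4, -4) = (1/8)*(-6) + (4 + 6)**(3/2)*(3 + 4*(-4)) = -3/4 + 10**(3/2)*(3 - 16) = -3/4 + (10*sqrt(10))*(-13) = -3/4 - 130*sqrt(10)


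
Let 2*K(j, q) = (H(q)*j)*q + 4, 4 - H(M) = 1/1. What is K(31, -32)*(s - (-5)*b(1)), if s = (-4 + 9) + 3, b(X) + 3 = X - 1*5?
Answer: 40122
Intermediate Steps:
b(X) = -8 + X (b(X) = -3 + (X - 1*5) = -3 + (X - 5) = -3 + (-5 + X) = -8 + X)
H(M) = 3 (H(M) = 4 - 1/1 = 4 - 1*1 = 4 - 1 = 3)
K(j, q) = 2 + 3*j*q/2 (K(j, q) = ((3*j)*q + 4)/2 = (3*j*q + 4)/2 = (4 + 3*j*q)/2 = 2 + 3*j*q/2)
s = 8 (s = 5 + 3 = 8)
K(31, -32)*(s - (-5)*b(1)) = (2 + (3/2)*31*(-32))*(8 - (-5)*(-8 + 1)) = (2 - 1488)*(8 - (-5)*(-7)) = -1486*(8 - 1*35) = -1486*(8 - 35) = -1486*(-27) = 40122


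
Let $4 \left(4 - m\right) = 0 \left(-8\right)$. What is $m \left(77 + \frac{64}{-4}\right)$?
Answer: $244$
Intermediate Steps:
$m = 4$ ($m = 4 - \frac{0 \left(-8\right)}{4} = 4 - 0 = 4 + 0 = 4$)
$m \left(77 + \frac{64}{-4}\right) = 4 \left(77 + \frac{64}{-4}\right) = 4 \left(77 + 64 \left(- \frac{1}{4}\right)\right) = 4 \left(77 - 16\right) = 4 \cdot 61 = 244$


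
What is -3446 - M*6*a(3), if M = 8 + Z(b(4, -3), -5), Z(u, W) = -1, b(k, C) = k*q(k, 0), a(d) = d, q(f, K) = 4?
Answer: -3572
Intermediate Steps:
b(k, C) = 4*k (b(k, C) = k*4 = 4*k)
M = 7 (M = 8 - 1 = 7)
-3446 - M*6*a(3) = -3446 - 7*6*3 = -3446 - 42*3 = -3446 - 1*126 = -3446 - 126 = -3572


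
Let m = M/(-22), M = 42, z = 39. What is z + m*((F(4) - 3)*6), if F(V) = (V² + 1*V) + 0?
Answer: -1713/11 ≈ -155.73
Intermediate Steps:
F(V) = V + V² (F(V) = (V² + V) + 0 = (V + V²) + 0 = V + V²)
m = -21/11 (m = 42/(-22) = 42*(-1/22) = -21/11 ≈ -1.9091)
z + m*((F(4) - 3)*6) = 39 - 21*(4*(1 + 4) - 3)*6/11 = 39 - 21*(4*5 - 3)*6/11 = 39 - 21*(20 - 3)*6/11 = 39 - 357*6/11 = 39 - 21/11*102 = 39 - 2142/11 = -1713/11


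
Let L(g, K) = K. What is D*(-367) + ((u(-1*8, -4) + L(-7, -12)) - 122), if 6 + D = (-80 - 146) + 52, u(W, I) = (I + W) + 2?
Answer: 65916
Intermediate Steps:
u(W, I) = 2 + I + W
D = -180 (D = -6 + ((-80 - 146) + 52) = -6 + (-226 + 52) = -6 - 174 = -180)
D*(-367) + ((u(-1*8, -4) + L(-7, -12)) - 122) = -180*(-367) + (((2 - 4 - 1*8) - 12) - 122) = 66060 + (((2 - 4 - 8) - 12) - 122) = 66060 + ((-10 - 12) - 122) = 66060 + (-22 - 122) = 66060 - 144 = 65916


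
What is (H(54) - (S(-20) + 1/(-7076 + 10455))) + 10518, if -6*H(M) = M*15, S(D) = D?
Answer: 35151736/3379 ≈ 10403.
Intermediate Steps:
H(M) = -5*M/2 (H(M) = -M*15/6 = -5*M/2)
(H(54) - (S(-20) + 1/(-7076 + 10455))) + 10518 = (-5/2*54 - (-20 + 1/(-7076 + 10455))) + 10518 = (-135 - (-20 + 1/3379)) + 10518 = (-135 - 1*(-67579/3379)) + 10518 = (-135 + 67579/3379) + 10518 = -388586/3379 + 10518 = 35151736/3379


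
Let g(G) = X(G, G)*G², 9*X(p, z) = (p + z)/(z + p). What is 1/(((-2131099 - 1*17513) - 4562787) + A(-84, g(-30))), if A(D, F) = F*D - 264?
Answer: -1/6720063 ≈ -1.4881e-7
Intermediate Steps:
X(p, z) = ⅑ (X(p, z) = ((p + z)/(z + p))/9 = ((p + z)/(p + z))/9 = (⅑)*1 = ⅑)
g(G) = G²/9
A(D, F) = -264 + D*F (A(D, F) = D*F - 264 = -264 + D*F)
1/(((-2131099 - 1*17513) - 4562787) + A(-84, g(-30))) = 1/(((-2131099 - 1*17513) - 4562787) + (-264 - 28*(-30)²/3)) = 1/(((-2131099 - 17513) - 4562787) + (-264 - 28*900/3)) = 1/((-2148612 - 4562787) + (-264 - 84*100)) = 1/(-6711399 + (-264 - 8400)) = 1/(-6711399 - 8664) = 1/(-6720063) = -1/6720063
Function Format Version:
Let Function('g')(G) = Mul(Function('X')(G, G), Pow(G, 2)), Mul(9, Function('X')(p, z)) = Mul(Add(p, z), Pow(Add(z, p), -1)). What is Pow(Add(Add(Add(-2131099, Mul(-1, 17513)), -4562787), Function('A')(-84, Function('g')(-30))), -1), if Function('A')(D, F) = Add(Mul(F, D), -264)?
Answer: Rational(-1, 6720063) ≈ -1.4881e-7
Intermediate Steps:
Function('X')(p, z) = Rational(1, 9) (Function('X')(p, z) = Mul(Rational(1, 9), Mul(Add(p, z), Pow(Add(z, p), -1))) = Mul(Rational(1, 9), Mul(Add(p, z), Pow(Add(p, z), -1))) = Mul(Rational(1, 9), 1) = Rational(1, 9))
Function('g')(G) = Mul(Rational(1, 9), Pow(G, 2))
Function('A')(D, F) = Add(-264, Mul(D, F)) (Function('A')(D, F) = Add(Mul(D, F), -264) = Add(-264, Mul(D, F)))
Pow(Add(Add(Add(-2131099, Mul(-1, 17513)), -4562787), Function('A')(-84, Function('g')(-30))), -1) = Pow(Add(Add(Add(-2131099, Mul(-1, 17513)), -4562787), Add(-264, Mul(-84, Mul(Rational(1, 9), Pow(-30, 2))))), -1) = Pow(Add(Add(Add(-2131099, -17513), -4562787), Add(-264, Mul(-84, Mul(Rational(1, 9), 900)))), -1) = Pow(Add(Add(-2148612, -4562787), Add(-264, Mul(-84, 100))), -1) = Pow(Add(-6711399, Add(-264, -8400)), -1) = Pow(Add(-6711399, -8664), -1) = Pow(-6720063, -1) = Rational(-1, 6720063)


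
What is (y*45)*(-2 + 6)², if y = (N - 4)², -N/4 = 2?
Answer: 103680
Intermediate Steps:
N = -8 (N = -4*2 = -8)
y = 144 (y = (-8 - 4)² = (-12)² = 144)
(y*45)*(-2 + 6)² = (144*45)*(-2 + 6)² = 6480*4² = 6480*16 = 103680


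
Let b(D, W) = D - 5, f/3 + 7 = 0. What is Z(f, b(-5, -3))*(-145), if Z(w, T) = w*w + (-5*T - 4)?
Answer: -70615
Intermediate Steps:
f = -21 (f = -21 + 3*0 = -21 + 0 = -21)
b(D, W) = -5 + D
Z(w, T) = -4 + w² - 5*T (Z(w, T) = w² + (-4 - 5*T) = -4 + w² - 5*T)
Z(f, b(-5, -3))*(-145) = (-4 + (-21)² - 5*(-5 - 5))*(-145) = (-4 + 441 - 5*(-10))*(-145) = (-4 + 441 + 50)*(-145) = 487*(-145) = -70615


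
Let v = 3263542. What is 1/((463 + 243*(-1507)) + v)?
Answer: 1/2897804 ≈ 3.4509e-7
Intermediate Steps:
1/((463 + 243*(-1507)) + v) = 1/((463 + 243*(-1507)) + 3263542) = 1/((463 - 366201) + 3263542) = 1/(-365738 + 3263542) = 1/2897804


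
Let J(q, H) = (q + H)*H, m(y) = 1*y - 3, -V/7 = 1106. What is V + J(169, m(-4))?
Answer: -8876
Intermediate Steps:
V = -7742 (V = -7*1106 = -7742)
m(y) = -3 + y (m(y) = y - 3 = -3 + y)
J(q, H) = H*(H + q) (J(q, H) = (H + q)*H = H*(H + q))
V + J(169, m(-4)) = -7742 + (-3 - 4)*((-3 - 4) + 169) = -7742 - 7*(-7 + 169) = -7742 - 7*162 = -7742 - 1134 = -8876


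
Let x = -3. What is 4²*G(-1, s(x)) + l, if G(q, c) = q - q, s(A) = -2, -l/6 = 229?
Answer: -1374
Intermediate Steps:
l = -1374 (l = -6*229 = -1374)
G(q, c) = 0
4²*G(-1, s(x)) + l = 4²*0 - 1374 = 16*0 - 1374 = 0 - 1374 = -1374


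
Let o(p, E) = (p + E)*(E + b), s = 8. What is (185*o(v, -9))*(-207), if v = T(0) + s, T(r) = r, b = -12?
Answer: -804195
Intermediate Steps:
v = 8 (v = 0 + 8 = 8)
o(p, E) = (-12 + E)*(E + p) (o(p, E) = (p + E)*(E - 12) = (E + p)*(-12 + E) = (-12 + E)*(E + p))
(185*o(v, -9))*(-207) = (185*((-9)**2 - 12*(-9) - 12*8 - 9*8))*(-207) = (185*(81 + 108 - 96 - 72))*(-207) = (185*21)*(-207) = 3885*(-207) = -804195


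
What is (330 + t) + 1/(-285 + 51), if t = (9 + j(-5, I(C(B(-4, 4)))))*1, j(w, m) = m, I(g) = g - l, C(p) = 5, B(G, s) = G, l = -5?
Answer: 81665/234 ≈ 349.00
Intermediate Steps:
I(g) = 5 + g (I(g) = g - 1*(-5) = g + 5 = 5 + g)
t = 19 (t = (9 + (5 + 5))*1 = (9 + 10)*1 = 19*1 = 19)
(330 + t) + 1/(-285 + 51) = (330 + 19) + 1/(-285 + 51) = 349 + 1/(-234) = 349 - 1/234 = 81665/234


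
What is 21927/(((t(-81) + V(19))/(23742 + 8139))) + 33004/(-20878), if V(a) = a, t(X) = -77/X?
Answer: 591091955417801/16869424 ≈ 3.5039e+7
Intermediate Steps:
21927/(((t(-81) + V(19))/(23742 + 8139))) + 33004/(-20878) = 21927/(((-77/(-81) + 19)/(23742 + 8139))) + 33004/(-20878) = 21927/(((-77*(-1/81) + 19)/31881)) + 33004*(-1/20878) = 21927/(((77/81 + 19)*(1/31881))) - 16502/10439 = 21927/(((1616/81)*(1/31881))) - 16502/10439 = 21927/(1616/2582361) - 16502/10439 = 21927*(2582361/1616) - 16502/10439 = 56623429647/1616 - 16502/10439 = 591091955417801/16869424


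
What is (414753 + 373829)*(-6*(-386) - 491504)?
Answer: -385764851416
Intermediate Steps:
(414753 + 373829)*(-6*(-386) - 491504) = 788582*(2316 - 491504) = 788582*(-489188) = -385764851416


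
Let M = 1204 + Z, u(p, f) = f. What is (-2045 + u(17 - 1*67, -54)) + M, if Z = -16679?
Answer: -17574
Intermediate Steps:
M = -15475 (M = 1204 - 16679 = -15475)
(-2045 + u(17 - 1*67, -54)) + M = (-2045 - 54) - 15475 = -2099 - 15475 = -17574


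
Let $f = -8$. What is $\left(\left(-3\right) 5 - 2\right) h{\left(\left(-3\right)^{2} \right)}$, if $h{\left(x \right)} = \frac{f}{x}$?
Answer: $\frac{136}{9} \approx 15.111$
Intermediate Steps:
$h{\left(x \right)} = - \frac{8}{x}$
$\left(\left(-3\right) 5 - 2\right) h{\left(\left(-3\right)^{2} \right)} = \left(\left(-3\right) 5 - 2\right) \left(- \frac{8}{\left(-3\right)^{2}}\right) = \left(-15 - 2\right) \left(- \frac{8}{9}\right) = - 17 \left(\left(-8\right) \frac{1}{9}\right) = \left(-17\right) \left(- \frac{8}{9}\right) = \frac{136}{9}$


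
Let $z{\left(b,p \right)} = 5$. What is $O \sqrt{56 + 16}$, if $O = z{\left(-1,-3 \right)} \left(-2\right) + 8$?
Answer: $- 12 \sqrt{2} \approx -16.971$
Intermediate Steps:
$O = -2$ ($O = 5 \left(-2\right) + 8 = -10 + 8 = -2$)
$O \sqrt{56 + 16} = - 2 \sqrt{56 + 16} = - 2 \sqrt{72} = - 2 \cdot 6 \sqrt{2} = - 12 \sqrt{2}$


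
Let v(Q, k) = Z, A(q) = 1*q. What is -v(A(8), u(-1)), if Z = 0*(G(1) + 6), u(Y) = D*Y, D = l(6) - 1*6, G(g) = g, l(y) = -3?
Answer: 0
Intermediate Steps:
A(q) = q
D = -9 (D = -3 - 1*6 = -3 - 6 = -9)
u(Y) = -9*Y
Z = 0 (Z = 0*(1 + 6) = 0*7 = 0)
v(Q, k) = 0
-v(A(8), u(-1)) = -1*0 = 0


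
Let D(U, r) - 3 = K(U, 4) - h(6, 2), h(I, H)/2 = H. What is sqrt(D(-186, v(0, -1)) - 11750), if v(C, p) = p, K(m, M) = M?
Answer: I*sqrt(11747) ≈ 108.38*I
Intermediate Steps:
h(I, H) = 2*H
D(U, r) = 3 (D(U, r) = 3 + (4 - 2*2) = 3 + (4 - 1*4) = 3 + (4 - 4) = 3 + 0 = 3)
sqrt(D(-186, v(0, -1)) - 11750) = sqrt(3 - 11750) = sqrt(-11747) = I*sqrt(11747)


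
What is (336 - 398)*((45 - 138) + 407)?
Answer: -19468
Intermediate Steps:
(336 - 398)*((45 - 138) + 407) = -62*(-93 + 407) = -62*314 = -19468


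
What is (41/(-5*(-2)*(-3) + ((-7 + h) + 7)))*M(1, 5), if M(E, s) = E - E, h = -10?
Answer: 0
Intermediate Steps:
M(E, s) = 0
(41/(-5*(-2)*(-3) + ((-7 + h) + 7)))*M(1, 5) = (41/(-5*(-2)*(-3) + ((-7 - 10) + 7)))*0 = (41/(10*(-3) + (-17 + 7)))*0 = (41/(-30 - 10))*0 = (41/(-40))*0 = (41*(-1/40))*0 = -41/40*0 = 0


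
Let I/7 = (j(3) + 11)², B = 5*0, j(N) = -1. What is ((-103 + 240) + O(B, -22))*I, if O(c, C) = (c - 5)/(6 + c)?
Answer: 285950/3 ≈ 95317.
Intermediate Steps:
B = 0
I = 700 (I = 7*(-1 + 11)² = 7*10² = 7*100 = 700)
O(c, C) = (-5 + c)/(6 + c)
((-103 + 240) + O(B, -22))*I = ((-103 + 240) + (-5 + 0)/(6 + 0))*700 = (137 - 5/6)*700 = (137 + (⅙)*(-5))*700 = (137 - ⅚)*700 = (817/6)*700 = 285950/3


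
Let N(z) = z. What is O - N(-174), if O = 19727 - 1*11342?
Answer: 8559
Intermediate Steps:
O = 8385 (O = 19727 - 11342 = 8385)
O - N(-174) = 8385 - 1*(-174) = 8385 + 174 = 8559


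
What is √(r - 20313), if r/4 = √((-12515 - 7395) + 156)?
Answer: √(-20313 + 4*I*√19754) ≈ 1.972 + 142.54*I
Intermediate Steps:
r = 4*I*√19754 (r = 4*√((-12515 - 7395) + 156) = 4*√(-19910 + 156) = 4*√(-19754) = 4*(I*√19754) = 4*I*√19754 ≈ 562.2*I)
√(r - 20313) = √(4*I*√19754 - 20313) = √(-20313 + 4*I*√19754)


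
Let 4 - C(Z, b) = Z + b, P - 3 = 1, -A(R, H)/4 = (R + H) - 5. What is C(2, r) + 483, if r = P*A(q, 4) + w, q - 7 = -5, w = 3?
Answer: 498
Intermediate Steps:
q = 2 (q = 7 - 5 = 2)
A(R, H) = 20 - 4*H - 4*R (A(R, H) = -4*((R + H) - 5) = -4*((H + R) - 5) = -4*(-5 + H + R) = 20 - 4*H - 4*R)
P = 4 (P = 3 + 1 = 4)
r = -13 (r = 4*(20 - 4*4 - 4*2) + 3 = 4*(20 - 16 - 8) + 3 = 4*(-4) + 3 = -16 + 3 = -13)
C(Z, b) = 4 - Z - b (C(Z, b) = 4 - (Z + b) = 4 + (-Z - b) = 4 - Z - b)
C(2, r) + 483 = (4 - 1*2 - 1*(-13)) + 483 = (4 - 2 + 13) + 483 = 15 + 483 = 498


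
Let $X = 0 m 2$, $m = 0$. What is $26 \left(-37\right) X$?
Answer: $0$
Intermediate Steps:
$X = 0$ ($X = 0 \cdot 0 \cdot 2 = 0 \cdot 2 = 0$)
$26 \left(-37\right) X = 26 \left(-37\right) 0 = \left(-962\right) 0 = 0$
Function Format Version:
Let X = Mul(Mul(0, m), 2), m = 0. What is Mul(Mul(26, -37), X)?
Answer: 0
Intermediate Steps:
X = 0 (X = Mul(Mul(0, 0), 2) = Mul(0, 2) = 0)
Mul(Mul(26, -37), X) = Mul(Mul(26, -37), 0) = Mul(-962, 0) = 0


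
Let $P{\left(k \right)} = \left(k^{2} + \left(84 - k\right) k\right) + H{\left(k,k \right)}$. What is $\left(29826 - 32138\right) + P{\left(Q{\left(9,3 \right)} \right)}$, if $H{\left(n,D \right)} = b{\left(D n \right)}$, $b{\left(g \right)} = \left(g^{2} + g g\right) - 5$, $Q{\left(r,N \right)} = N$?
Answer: $-1903$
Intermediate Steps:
$b{\left(g \right)} = -5 + 2 g^{2}$ ($b{\left(g \right)} = \left(g^{2} + g^{2}\right) - 5 = 2 g^{2} - 5 = -5 + 2 g^{2}$)
$H{\left(n,D \right)} = -5 + 2 D^{2} n^{2}$ ($H{\left(n,D \right)} = -5 + 2 \left(D n\right)^{2} = -5 + 2 D^{2} n^{2}$)
$P{\left(k \right)} = -5 + k^{2} + 2 k^{4} + k \left(84 - k\right)$ ($P{\left(k \right)} = \left(k^{2} + \left(84 - k\right) k\right) + \left(-5 + 2 k^{2} k^{2}\right) = \left(k^{2} + k \left(84 - k\right)\right) + \left(-5 + 2 k^{4}\right) = -5 + k^{2} + 2 k^{4} + k \left(84 - k\right)$)
$\left(29826 - 32138\right) + P{\left(Q{\left(9,3 \right)} \right)} = \left(29826 - 32138\right) + \left(-5 + 2 \cdot 3^{4} + 84 \cdot 3\right) = -2312 + \left(-5 + 2 \cdot 81 + 252\right) = -2312 + \left(-5 + 162 + 252\right) = -2312 + 409 = -1903$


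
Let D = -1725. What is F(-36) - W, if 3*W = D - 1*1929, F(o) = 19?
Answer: 1237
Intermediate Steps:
W = -1218 (W = (-1725 - 1*1929)/3 = (-1725 - 1929)/3 = (⅓)*(-3654) = -1218)
F(-36) - W = 19 - 1*(-1218) = 19 + 1218 = 1237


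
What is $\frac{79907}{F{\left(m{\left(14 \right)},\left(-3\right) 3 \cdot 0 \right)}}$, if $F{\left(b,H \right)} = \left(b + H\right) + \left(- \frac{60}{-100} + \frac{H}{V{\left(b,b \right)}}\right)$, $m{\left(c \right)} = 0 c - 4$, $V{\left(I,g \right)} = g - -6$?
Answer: $- \frac{399535}{17} \approx -23502.0$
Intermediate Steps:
$V{\left(I,g \right)} = 6 + g$ ($V{\left(I,g \right)} = g + 6 = 6 + g$)
$m{\left(c \right)} = -4$ ($m{\left(c \right)} = 0 - 4 = -4$)
$F{\left(b,H \right)} = \frac{3}{5} + H + b + \frac{H}{6 + b}$ ($F{\left(b,H \right)} = \left(b + H\right) + \left(- \frac{60}{-100} + \frac{H}{6 + b}\right) = \left(H + b\right) + \left(\left(-60\right) \left(- \frac{1}{100}\right) + \frac{H}{6 + b}\right) = \left(H + b\right) + \left(\frac{3}{5} + \frac{H}{6 + b}\right) = \frac{3}{5} + H + b + \frac{H}{6 + b}$)
$\frac{79907}{F{\left(m{\left(14 \right)},\left(-3\right) 3 \cdot 0 \right)}} = \frac{79907}{\frac{1}{6 - 4} \left(\left(-3\right) 3 \cdot 0 + \frac{\left(6 - 4\right) \left(3 + 5 \left(-3\right) 3 \cdot 0 + 5 \left(-4\right)\right)}{5}\right)} = \frac{79907}{\frac{1}{2} \left(\left(-9\right) 0 + \frac{1}{5} \cdot 2 \left(3 + 5 \left(\left(-9\right) 0\right) - 20\right)\right)} = \frac{79907}{\frac{1}{2} \left(0 + \frac{1}{5} \cdot 2 \left(3 + 5 \cdot 0 - 20\right)\right)} = \frac{79907}{\frac{1}{2} \left(0 + \frac{1}{5} \cdot 2 \left(3 + 0 - 20\right)\right)} = \frac{79907}{\frac{1}{2} \left(0 + \frac{1}{5} \cdot 2 \left(-17\right)\right)} = \frac{79907}{\frac{1}{2} \left(0 - \frac{34}{5}\right)} = \frac{79907}{\frac{1}{2} \left(- \frac{34}{5}\right)} = \frac{79907}{- \frac{17}{5}} = 79907 \left(- \frac{5}{17}\right) = - \frac{399535}{17}$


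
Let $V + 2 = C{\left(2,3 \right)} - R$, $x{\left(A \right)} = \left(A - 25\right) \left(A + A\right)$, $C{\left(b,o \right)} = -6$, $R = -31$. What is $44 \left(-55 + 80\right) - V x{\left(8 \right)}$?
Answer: $7356$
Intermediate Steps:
$x{\left(A \right)} = 2 A \left(-25 + A\right)$ ($x{\left(A \right)} = \left(-25 + A\right) 2 A = 2 A \left(-25 + A\right)$)
$V = 23$ ($V = -2 - -25 = -2 + \left(-6 + 31\right) = -2 + 25 = 23$)
$44 \left(-55 + 80\right) - V x{\left(8 \right)} = 44 \left(-55 + 80\right) - 23 \cdot 2 \cdot 8 \left(-25 + 8\right) = 44 \cdot 25 - 23 \cdot 2 \cdot 8 \left(-17\right) = 1100 - 23 \left(-272\right) = 1100 - -6256 = 1100 + 6256 = 7356$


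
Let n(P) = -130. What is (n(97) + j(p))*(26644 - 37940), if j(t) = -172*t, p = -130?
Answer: -251110080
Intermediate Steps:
(n(97) + j(p))*(26644 - 37940) = (-130 - 172*(-130))*(26644 - 37940) = (-130 + 22360)*(-11296) = 22230*(-11296) = -251110080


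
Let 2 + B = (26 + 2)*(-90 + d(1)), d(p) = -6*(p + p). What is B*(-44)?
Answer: 125752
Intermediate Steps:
d(p) = -12*p
B = -2858 (B = -2 + (26 + 2)*(-90 - 12*1) = -2 + 28*(-90 - 12) = -2 + 28*(-102) = -2 - 2856 = -2858)
B*(-44) = -2858*(-44) = 125752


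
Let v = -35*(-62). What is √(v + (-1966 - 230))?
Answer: I*√26 ≈ 5.099*I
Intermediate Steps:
v = 2170
√(v + (-1966 - 230)) = √(2170 + (-1966 - 230)) = √(2170 - 2196) = √(-26) = I*√26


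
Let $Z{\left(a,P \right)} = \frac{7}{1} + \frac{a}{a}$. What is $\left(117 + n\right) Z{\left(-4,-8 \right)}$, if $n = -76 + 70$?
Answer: $888$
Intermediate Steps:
$n = -6$
$Z{\left(a,P \right)} = 8$ ($Z{\left(a,P \right)} = 7 \cdot 1 + 1 = 7 + 1 = 8$)
$\left(117 + n\right) Z{\left(-4,-8 \right)} = \left(117 - 6\right) 8 = 111 \cdot 8 = 888$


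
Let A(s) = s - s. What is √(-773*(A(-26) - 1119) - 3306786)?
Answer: 3*I*√271311 ≈ 1562.6*I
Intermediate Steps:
A(s) = 0
√(-773*(A(-26) - 1119) - 3306786) = √(-773*(0 - 1119) - 3306786) = √(-773*(-1119) - 3306786) = √(864987 - 3306786) = √(-2441799) = 3*I*√271311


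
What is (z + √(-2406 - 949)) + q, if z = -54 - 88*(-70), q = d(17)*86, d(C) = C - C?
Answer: 6106 + I*√3355 ≈ 6106.0 + 57.922*I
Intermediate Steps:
d(C) = 0
q = 0 (q = 0*86 = 0)
z = 6106 (z = -54 + 6160 = 6106)
(z + √(-2406 - 949)) + q = (6106 + √(-2406 - 949)) + 0 = (6106 + √(-3355)) + 0 = (6106 + I*√3355) + 0 = 6106 + I*√3355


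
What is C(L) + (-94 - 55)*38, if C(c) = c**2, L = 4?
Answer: -5646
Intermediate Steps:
C(L) + (-94 - 55)*38 = 4**2 + (-94 - 55)*38 = 16 - 149*38 = 16 - 5662 = -5646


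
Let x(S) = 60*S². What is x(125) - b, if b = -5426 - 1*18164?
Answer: 961090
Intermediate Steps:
b = -23590 (b = -5426 - 18164 = -23590)
x(125) - b = 60*125² - 1*(-23590) = 60*15625 + 23590 = 937500 + 23590 = 961090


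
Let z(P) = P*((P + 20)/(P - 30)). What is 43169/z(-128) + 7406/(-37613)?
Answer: -128324722435/259981056 ≈ -493.59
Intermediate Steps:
z(P) = P*(20 + P)/(-30 + P) (z(P) = P*((20 + P)/(-30 + P)) = P*(20 + P)/(-30 + P))
43169/z(-128) + 7406/(-37613) = 43169/((-128*(20 - 128)/(-30 - 128))) + 7406/(-37613) = 43169/((-128*(-108)/(-158))) + 7406*(-1/37613) = 43169/((-128*(-1/158)*(-108))) - 7406/37613 = 43169/(-6912/79) - 7406/37613 = 43169*(-79/6912) - 7406/37613 = -3410351/6912 - 7406/37613 = -128324722435/259981056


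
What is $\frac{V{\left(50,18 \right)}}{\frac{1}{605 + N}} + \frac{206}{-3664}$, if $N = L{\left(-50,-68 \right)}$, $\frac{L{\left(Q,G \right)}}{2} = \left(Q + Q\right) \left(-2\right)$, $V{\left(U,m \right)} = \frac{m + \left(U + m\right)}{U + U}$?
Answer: $\frac{7916473}{9160} \approx 864.24$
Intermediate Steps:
$V{\left(U,m \right)} = \frac{U + 2 m}{2 U}$
$L{\left(Q,G \right)} = - 8 Q$ ($L{\left(Q,G \right)} = 2 \left(Q + Q\right) \left(-2\right) = 2 \cdot 2 Q \left(-2\right) = 2 \left(- 4 Q\right) = - 8 Q$)
$N = 400$ ($N = \left(-8\right) \left(-50\right) = 400$)
$\frac{V{\left(50,18 \right)}}{\frac{1}{605 + N}} + \frac{206}{-3664} = \frac{\frac{1}{50} \left(18 + \frac{1}{2} \cdot 50\right)}{\frac{1}{605 + 400}} + \frac{206}{-3664} = \frac{\frac{1}{50} \left(18 + 25\right)}{\frac{1}{1005}} + 206 \left(- \frac{1}{3664}\right) = \frac{1}{50} \cdot 43 \frac{1}{\frac{1}{1005}} - \frac{103}{1832} = \frac{43}{50} \cdot 1005 - \frac{103}{1832} = \frac{8643}{10} - \frac{103}{1832} = \frac{7916473}{9160}$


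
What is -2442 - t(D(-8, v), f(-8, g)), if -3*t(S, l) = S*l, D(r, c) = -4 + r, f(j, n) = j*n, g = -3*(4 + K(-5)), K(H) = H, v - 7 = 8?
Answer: -2346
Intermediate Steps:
v = 15 (v = 7 + 8 = 15)
g = 3 (g = -3*(4 - 5) = -3*(-1) = 3)
t(S, l) = -S*l/3
-2442 - t(D(-8, v), f(-8, g)) = -2442 - (-1)*(-4 - 8)*(-8*3)/3 = -2442 - (-1)*(-12)*(-24)/3 = -2442 - 1*(-96) = -2442 + 96 = -2346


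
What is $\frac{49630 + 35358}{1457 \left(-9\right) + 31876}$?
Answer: $\frac{84988}{18763} \approx 4.5296$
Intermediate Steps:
$\frac{49630 + 35358}{1457 \left(-9\right) + 31876} = \frac{84988}{-13113 + 31876} = \frac{84988}{18763}$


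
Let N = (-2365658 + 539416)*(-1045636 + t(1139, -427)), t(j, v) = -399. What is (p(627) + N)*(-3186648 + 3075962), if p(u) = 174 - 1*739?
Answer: -211444910241784830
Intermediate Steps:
p(u) = -565 (p(u) = 174 - 739 = -565)
N = 1910313050470 (N = (-2365658 + 539416)*(-1045636 - 399) = -1826242*(-1046035) = 1910313050470)
(p(627) + N)*(-3186648 + 3075962) = (-565 + 1910313050470)*(-3186648 + 3075962) = 1910313049905*(-110686) = -211444910241784830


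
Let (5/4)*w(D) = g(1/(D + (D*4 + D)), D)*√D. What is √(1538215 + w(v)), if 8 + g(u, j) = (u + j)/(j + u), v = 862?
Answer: √(38455375 - 140*√862)/5 ≈ 1240.2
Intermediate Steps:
g(u, j) = -7 (g(u, j) = -8 + (u + j)/(j + u) = -8 + (j + u)/(j + u) = -8 + 1 = -7)
w(D) = -28*√D/5 (w(D) = 4*(-7*√D)/5 = -28*√D/5)
√(1538215 + w(v)) = √(1538215 - 28*√862/5)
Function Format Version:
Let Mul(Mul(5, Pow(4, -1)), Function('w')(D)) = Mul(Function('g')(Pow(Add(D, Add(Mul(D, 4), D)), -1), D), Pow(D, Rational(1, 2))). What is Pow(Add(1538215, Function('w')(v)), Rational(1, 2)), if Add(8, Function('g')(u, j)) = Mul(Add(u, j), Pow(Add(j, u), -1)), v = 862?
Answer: Mul(Rational(1, 5), Pow(Add(38455375, Mul(-140, Pow(862, Rational(1, 2)))), Rational(1, 2))) ≈ 1240.2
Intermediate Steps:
Function('g')(u, j) = -7 (Function('g')(u, j) = Add(-8, Mul(Add(u, j), Pow(Add(j, u), -1))) = Add(-8, Mul(Add(j, u), Pow(Add(j, u), -1))) = Add(-8, 1) = -7)
Function('w')(D) = Mul(Rational(-28, 5), Pow(D, Rational(1, 2))) (Function('w')(D) = Mul(Rational(4, 5), Mul(-7, Pow(D, Rational(1, 2)))) = Mul(Rational(-28, 5), Pow(D, Rational(1, 2))))
Pow(Add(1538215, Function('w')(v)), Rational(1, 2)) = Pow(Add(1538215, Mul(Rational(-28, 5), Pow(862, Rational(1, 2)))), Rational(1, 2))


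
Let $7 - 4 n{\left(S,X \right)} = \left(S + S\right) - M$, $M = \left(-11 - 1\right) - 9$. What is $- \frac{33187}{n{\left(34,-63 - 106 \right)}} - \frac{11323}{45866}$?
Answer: $\frac{3043845641}{1880506} \approx 1618.6$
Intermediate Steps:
$M = -21$ ($M = -12 - 9 = -21$)
$n{\left(S,X \right)} = - \frac{7}{2} - \frac{S}{2}$ ($n{\left(S,X \right)} = \frac{7}{4} - \frac{\left(S + S\right) - -21}{4} = \frac{7}{4} - \frac{2 S + 21}{4} = \frac{7}{4} - \frac{21 + 2 S}{4} = \frac{7}{4} - \left(\frac{21}{4} + \frac{S}{2}\right) = - \frac{7}{2} - \frac{S}{2}$)
$- \frac{33187}{n{\left(34,-63 - 106 \right)}} - \frac{11323}{45866} = - \frac{33187}{- \frac{7}{2} - 17} - \frac{11323}{45866} = - \frac{33187}{- \frac{41}{2}} - \frac{11323}{45866} = \left(-33187\right) \left(- \frac{2}{41}\right) - \frac{11323}{45866} = \frac{66374}{41} - \frac{11323}{45866} = \frac{3043845641}{1880506}$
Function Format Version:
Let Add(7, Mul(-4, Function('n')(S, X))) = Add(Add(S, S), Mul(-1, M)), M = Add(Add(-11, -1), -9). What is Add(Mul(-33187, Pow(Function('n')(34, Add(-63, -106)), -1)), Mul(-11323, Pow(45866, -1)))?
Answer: Rational(3043845641, 1880506) ≈ 1618.6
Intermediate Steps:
M = -21 (M = Add(-12, -9) = -21)
Function('n')(S, X) = Add(Rational(-7, 2), Mul(Rational(-1, 2), S)) (Function('n')(S, X) = Add(Rational(7, 4), Mul(Rational(-1, 4), Add(Add(S, S), Mul(-1, -21)))) = Add(Rational(7, 4), Mul(Rational(-1, 4), Add(Mul(2, S), 21))) = Add(Rational(7, 4), Mul(Rational(-1, 4), Add(21, Mul(2, S)))) = Add(Rational(7, 4), Add(Rational(-21, 4), Mul(Rational(-1, 2), S))) = Add(Rational(-7, 2), Mul(Rational(-1, 2), S)))
Add(Mul(-33187, Pow(Function('n')(34, Add(-63, -106)), -1)), Mul(-11323, Pow(45866, -1))) = Add(Mul(-33187, Pow(Add(Rational(-7, 2), Mul(Rational(-1, 2), 34)), -1)), Mul(-11323, Pow(45866, -1))) = Add(Mul(-33187, Pow(Add(Rational(-7, 2), -17), -1)), Mul(-11323, Rational(1, 45866))) = Add(Mul(-33187, Pow(Rational(-41, 2), -1)), Rational(-11323, 45866)) = Add(Mul(-33187, Rational(-2, 41)), Rational(-11323, 45866)) = Add(Rational(66374, 41), Rational(-11323, 45866)) = Rational(3043845641, 1880506)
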